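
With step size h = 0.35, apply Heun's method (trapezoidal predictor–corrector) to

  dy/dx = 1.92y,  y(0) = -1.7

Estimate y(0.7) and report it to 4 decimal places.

-6.1227

Heun: k1 = f(x_n, y_n); k2 = f(x_n + h, y_n + h·k1); y_{n+1} = y_n + (h/2)·(k1 + k2).
x=0.000000, y=-1.700000:
  k1 = f(0.000000, -1.700000) = -3.264000
  k2 = f(0.350000, -2.842400) = -5.457408
  y ← -1.700000 + (0.35/2)·(-3.264000 + (-5.457408)) = -3.226246
x=0.350000, y=-3.226246:
  k1 = f(0.350000, -3.226246) = -6.194393
  k2 = f(0.700000, -5.394284) = -10.357025
  y ← -3.226246 + (0.35/2)·(-6.194393 + (-10.357025)) = -6.122745
y(0.7) ≈ -6.1227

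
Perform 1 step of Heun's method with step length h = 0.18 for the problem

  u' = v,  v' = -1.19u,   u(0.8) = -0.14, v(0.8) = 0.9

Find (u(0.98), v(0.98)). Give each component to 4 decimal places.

Heun on (u,v): k1 = f(x_n, state_n); k2 = f(x_n + h, state_n + h·k1); state_{n+1} = state_n + (h/2)·(k1 + k2).
0.800000: (-0.140000, 0.900000)
  k1 = (0.900000, 0.166600)
  predictor → (0.022000, 0.929988)
  k2 = (0.929988, -0.026180)
  → (0.024699, 0.912638)
(u(0.98), v(0.98)) ≈ (0.0247, 0.9126)

0.0247, 0.9126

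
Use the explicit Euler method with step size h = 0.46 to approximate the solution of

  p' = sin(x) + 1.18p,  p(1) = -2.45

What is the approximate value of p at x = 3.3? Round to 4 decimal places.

-15.8878

Euler: p_{n+1} = p_n + h·f(x_n, p_n).
x=1.000000, p=-2.450000: f=-2.049529 → p ← -2.450000 + 0.46·(-2.049529) = -3.392783
x=1.460000, p=-3.392783: f=-3.009616 → p ← -3.392783 + 0.46·(-3.009616) = -4.777207
x=1.920000, p=-4.777207: f=-4.697458 → p ← -4.777207 + 0.46·(-4.697458) = -6.938038
x=2.380000, p=-6.938038: f=-7.496809 → p ← -6.938038 + 0.46·(-7.496809) = -10.386570
x=2.840000, p=-10.386570: f=-11.959111 → p ← -10.386570 + 0.46·(-11.959111) = -15.887761
p(3.3) ≈ -15.8878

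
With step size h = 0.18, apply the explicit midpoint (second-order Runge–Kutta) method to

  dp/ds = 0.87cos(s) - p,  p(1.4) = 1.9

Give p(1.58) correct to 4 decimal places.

1.5990

Midpoint: k1 = f(s_n, p_n); k2 = f(s_n + h/2, p_n + (h/2)·k1); p_{n+1} = p_n + h·k2.
s=1.400000, p=1.900000:
  k1 = f(1.400000, 1.900000) = -1.752129
  k2 = f(1.490000, 1.742308) = -1.672092
  p ← 1.900000 + 0.18·(-1.672092) = 1.599023
p(1.58) ≈ 1.5990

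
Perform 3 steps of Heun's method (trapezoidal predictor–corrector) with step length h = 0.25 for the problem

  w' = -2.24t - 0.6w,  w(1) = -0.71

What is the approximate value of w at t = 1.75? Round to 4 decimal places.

Heun: k1 = f(t_n, w_n); k2 = f(t_n + h, w_n + h·k1); w_{n+1} = w_n + (h/2)·(k1 + k2).
t=1.000000, w=-0.710000:
  k1 = f(1.000000, -0.710000) = -1.814000
  k2 = f(1.250000, -1.163500) = -2.101900
  w ← -0.710000 + (0.25/2)·(-1.814000 + (-2.101900)) = -1.199488
t=1.250000, w=-1.199488:
  k1 = f(1.250000, -1.199488) = -2.080308
  k2 = f(1.500000, -1.719564) = -2.328261
  w ← -1.199488 + (0.25/2)·(-2.080308 + (-2.328261)) = -1.750559
t=1.500000, w=-1.750559:
  k1 = f(1.500000, -1.750559) = -2.309665
  k2 = f(1.750000, -2.327975) = -2.523215
  w ← -1.750559 + (0.25/2)·(-2.309665 + (-2.523215)) = -2.354669
w(1.75) ≈ -2.3547

-2.3547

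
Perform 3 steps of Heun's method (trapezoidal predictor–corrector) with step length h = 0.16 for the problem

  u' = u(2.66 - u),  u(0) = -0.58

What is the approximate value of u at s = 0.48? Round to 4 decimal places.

-3.8228

Heun: k1 = f(s_n, u_n); k2 = f(s_n + h, u_n + h·k1); u_{n+1} = u_n + (h/2)·(k1 + k2).
s=0.000000, u=-0.580000:
  k1 = f(0.000000, -0.580000) = -1.879200
  k2 = f(0.160000, -0.880672) = -3.118171
  u ← -0.580000 + (0.16/2)·(-1.879200 + (-3.118171)) = -0.979790
s=0.160000, u=-0.979790:
  k1 = f(0.160000, -0.979790) = -3.566228
  k2 = f(0.320000, -1.550386) = -6.527725
  u ← -0.979790 + (0.16/2)·(-3.566228 + (-6.527725)) = -1.787306
s=0.320000, u=-1.787306:
  k1 = f(0.320000, -1.787306) = -7.948696
  k2 = f(0.480000, -3.059097) = -17.495274
  u ← -1.787306 + (0.16/2)·(-7.948696 + (-17.495274)) = -3.822824
u(0.48) ≈ -3.8228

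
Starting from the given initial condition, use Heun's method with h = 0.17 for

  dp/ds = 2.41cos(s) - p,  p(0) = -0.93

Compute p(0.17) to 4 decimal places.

Heun: k1 = f(s_n, p_n); k2 = f(s_n + h, p_n + h·k1); p_{n+1} = p_n + (h/2)·(k1 + k2).
s=0.000000, p=-0.930000:
  k1 = f(0.000000, -0.930000) = 3.340000
  k2 = f(0.170000, -0.362200) = 2.737459
  p ← -0.930000 + (0.17/2)·(3.340000 + 2.737459) = -0.413416
p(0.17) ≈ -0.4134

-0.4134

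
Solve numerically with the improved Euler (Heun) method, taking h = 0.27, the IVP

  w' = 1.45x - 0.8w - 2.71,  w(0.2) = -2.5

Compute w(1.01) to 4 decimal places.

-2.3541

Heun: k1 = f(x_n, w_n); k2 = f(x_n + h, w_n + h·k1); w_{n+1} = w_n + (h/2)·(k1 + k2).
x=0.200000, w=-2.500000:
  k1 = f(0.200000, -2.500000) = -0.420000
  k2 = f(0.470000, -2.613400) = 0.062220
  w ← -2.500000 + (0.27/2)·(-0.420000 + 0.062220) = -2.548300
x=0.470000, w=-2.548300:
  k1 = f(0.470000, -2.548300) = 0.010140
  k2 = f(0.740000, -2.545562) = 0.399450
  w ← -2.548300 + (0.27/2)·(0.010140 + 0.399450) = -2.493006
x=0.740000, w=-2.493006:
  k1 = f(0.740000, -2.493006) = 0.357404
  k2 = f(1.010000, -2.396506) = 0.671705
  w ← -2.493006 + (0.27/2)·(0.357404 + 0.671705) = -2.354076
w(1.01) ≈ -2.3541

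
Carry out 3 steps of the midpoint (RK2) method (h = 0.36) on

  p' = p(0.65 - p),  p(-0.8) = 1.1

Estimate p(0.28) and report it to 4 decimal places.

0.8227

Midpoint: k1 = f(t_n, p_n); k2 = f(t_n + h/2, p_n + (h/2)·k1); p_{n+1} = p_n + h·k2.
t=-0.800000, p=1.100000:
  k1 = f(-0.800000, 1.100000) = -0.495000
  k2 = f(-0.620000, 1.010900) = -0.364834
  p ← 1.100000 + 0.36·(-0.364834) = 0.968660
t=-0.440000, p=0.968660:
  k1 = f(-0.440000, 0.968660) = -0.308673
  k2 = f(-0.260000, 0.913099) = -0.240235
  p ← 0.968660 + 0.36·(-0.240235) = 0.882175
t=-0.080000, p=0.882175:
  k1 = f(-0.080000, 0.882175) = -0.204819
  k2 = f(0.100000, 0.845308) = -0.165095
  p ← 0.882175 + 0.36·(-0.165095) = 0.822741
p(0.28) ≈ 0.8227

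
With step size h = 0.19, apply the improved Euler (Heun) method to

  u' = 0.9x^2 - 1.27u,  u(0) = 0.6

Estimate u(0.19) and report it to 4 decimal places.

0.4758

Heun: k1 = f(x_n, u_n); k2 = f(x_n + h, u_n + h·k1); u_{n+1} = u_n + (h/2)·(k1 + k2).
x=0.000000, u=0.600000:
  k1 = f(0.000000, 0.600000) = -0.762000
  k2 = f(0.190000, 0.455220) = -0.545639
  u ← 0.600000 + (0.19/2)·(-0.762000 + (-0.545639)) = 0.475774
u(0.19) ≈ 0.4758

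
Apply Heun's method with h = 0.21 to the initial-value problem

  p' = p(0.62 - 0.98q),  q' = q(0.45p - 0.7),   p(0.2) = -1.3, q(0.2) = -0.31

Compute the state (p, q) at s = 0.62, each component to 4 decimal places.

Heun on (p,q): k1 = f(s_n, state_n); k2 = f(s_n + h, state_n + h·k1); state_{n+1} = state_n + (h/2)·(k1 + k2).
0.200000: (-1.300000, -0.310000)
  k1 = (-1.200940, 0.398350)
  predictor → (-1.552197, -0.226347)
  k2 = (-1.306670, 0.316543)
  → (-1.563299, -0.234936)
0.410000: (-1.563299, -0.234936)
  k1 = (-1.329175, 0.329729)
  predictor → (-1.842426, -0.165693)
  k2 = (-1.441476, 0.253360)
  → (-1.854217, -0.173712)
(p(0.62), q(0.62)) ≈ (-1.8542, -0.1737)

-1.8542, -0.1737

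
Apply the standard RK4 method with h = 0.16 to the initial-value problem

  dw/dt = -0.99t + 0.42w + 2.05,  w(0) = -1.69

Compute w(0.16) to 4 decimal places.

RK4: k1 = f(t_n, w_n); k2 = f(t_n + h/2, w_n + (h/2)·k1); k3 = f(t_n + h/2, w_n + (h/2)·k2); k4 = f(t_n + h, w_n + h·k3); w_{n+1} = w_n + (h/6)·(k1 + 2k2 + 2k3 + k4).
t=0.000000, w=-1.690000:
  k1 = f(0.000000, -1.690000) = 1.340200
  k2 = f(0.080000, -1.582784) = 1.306031
  k3 = f(0.080000, -1.585518) = 1.304883
  k4 = f(0.160000, -1.481219) = 1.269488
  w ← -1.690000 + (0.16/6)·(k1 + 2k2 + 2k3 + k4) = -1.481160
w(0.16) ≈ -1.4812

-1.4812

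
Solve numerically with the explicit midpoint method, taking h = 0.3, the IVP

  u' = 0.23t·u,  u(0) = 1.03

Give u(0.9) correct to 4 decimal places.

1.1300

Midpoint: k1 = f(t_n, u_n); k2 = f(t_n + h/2, u_n + (h/2)·k1); u_{n+1} = u_n + h·k2.
t=0.000000, u=1.030000:
  k1 = f(0.000000, 1.030000) = 0.000000
  k2 = f(0.150000, 1.030000) = 0.035535
  u ← 1.030000 + 0.3·0.035535 = 1.040660
t=0.300000, u=1.040660:
  k1 = f(0.300000, 1.040660) = 0.071806
  k2 = f(0.450000, 1.051431) = 0.108823
  u ← 1.040660 + 0.3·0.108823 = 1.073307
t=0.600000, u=1.073307:
  k1 = f(0.600000, 1.073307) = 0.148116
  k2 = f(0.750000, 1.095525) = 0.188978
  u ← 1.073307 + 0.3·0.188978 = 1.130001
u(0.9) ≈ 1.1300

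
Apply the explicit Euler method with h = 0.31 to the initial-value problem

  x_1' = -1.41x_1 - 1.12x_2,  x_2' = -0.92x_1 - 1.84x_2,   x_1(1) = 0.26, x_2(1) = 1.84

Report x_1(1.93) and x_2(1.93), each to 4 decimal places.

-0.4517, 0.3425

Euler on (x_1,x_2): x_1_{n+1} = x_1_n + h·x_1', x_2_{n+1} = x_2_n + h·x_2'.
1.000000: (0.260000, 1.840000); f=(-2.427400, -3.624800) → (-0.492494, 0.716312)
1.310000: (-0.492494, 0.716312); f=(-0.107853, -0.864920) → (-0.525928, 0.448187)
1.620000: (-0.525928, 0.448187); f=(0.239590, -0.340810) → (-0.451656, 0.342536)
(x_1(1.93), x_2(1.93)) ≈ (-0.4517, 0.3425)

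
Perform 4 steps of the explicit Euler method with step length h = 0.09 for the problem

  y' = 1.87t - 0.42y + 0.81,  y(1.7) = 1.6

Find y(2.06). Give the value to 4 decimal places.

2.8167

Euler: y_{n+1} = y_n + h·f(t_n, y_n).
t=1.700000, y=1.600000: f=3.317000 → y ← 1.600000 + 0.09·3.317000 = 1.898530
t=1.790000, y=1.898530: f=3.359917 → y ← 1.898530 + 0.09·3.359917 = 2.200923
t=1.880000, y=2.200923: f=3.401213 → y ← 2.200923 + 0.09·3.401213 = 2.507032
t=1.970000, y=2.507032: f=3.440947 → y ← 2.507032 + 0.09·3.440947 = 2.816717
y(2.06) ≈ 2.8167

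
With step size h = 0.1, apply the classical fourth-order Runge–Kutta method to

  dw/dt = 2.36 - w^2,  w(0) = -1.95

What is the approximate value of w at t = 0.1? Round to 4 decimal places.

RK4: k1 = f(t_n, w_n); k2 = f(t_n + h/2, w_n + (h/2)·k1); k3 = f(t_n + h/2, w_n + (h/2)·k2); k4 = f(t_n + h, w_n + h·k3); w_{n+1} = w_n + (h/6)·(k1 + 2k2 + 2k3 + k4).
t=0.000000, w=-1.950000:
  k1 = f(0.000000, -1.950000) = -1.442500
  k2 = f(0.050000, -2.022125) = -1.728990
  k3 = f(0.050000, -2.036449) = -1.787126
  k4 = f(0.100000, -2.128713) = -2.171418
  w ← -1.950000 + (0.1/6)·(k1 + 2k2 + 2k3 + k4) = -2.127436
w(0.1) ≈ -2.1274

-2.1274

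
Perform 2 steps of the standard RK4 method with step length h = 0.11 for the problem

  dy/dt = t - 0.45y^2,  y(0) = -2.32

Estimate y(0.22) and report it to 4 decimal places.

-2.9824

RK4: k1 = f(t_n, y_n); k2 = f(t_n + h/2, y_n + (h/2)·k1); k3 = f(t_n + h/2, y_n + (h/2)·k2); k4 = f(t_n + h, y_n + h·k3); y_{n+1} = y_n + (h/6)·(k1 + 2k2 + 2k3 + k4).
t=0.000000, y=-2.320000:
  k1 = f(0.000000, -2.320000) = -2.422080
  k2 = f(0.055000, -2.453214) = -2.653217
  k3 = f(0.055000, -2.465927) = -2.681358
  k4 = f(0.110000, -2.614949) = -2.967082
  y ← -2.320000 + (0.11/6)·(k1 + 2k2 + 2k3 + k4) = -2.614402
t=0.110000, y=-2.614402:
  k1 = f(0.110000, -2.614402) = -2.965795
  k2 = f(0.165000, -2.777521) = -3.306581
  k3 = f(0.165000, -2.796264) = -3.353592
  k4 = f(0.220000, -2.983298) = -3.785029
  y ← -2.614402 + (0.11/6)·(k1 + 2k2 + 2k3 + k4) = -2.982374
y(0.22) ≈ -2.9824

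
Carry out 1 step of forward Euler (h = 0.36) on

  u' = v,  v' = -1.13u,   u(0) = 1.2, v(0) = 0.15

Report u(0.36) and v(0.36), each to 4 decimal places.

1.2540, -0.3382

Euler on (u,v): u_{n+1} = u_n + h·u', v_{n+1} = v_n + h·v'.
0.000000: (1.200000, 0.150000); f=(0.150000, -1.356000) → (1.254000, -0.338160)
(u(0.36), v(0.36)) ≈ (1.2540, -0.3382)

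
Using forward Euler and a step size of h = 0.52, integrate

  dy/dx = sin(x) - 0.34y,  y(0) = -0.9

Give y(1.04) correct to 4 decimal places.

-0.3515

Euler: y_{n+1} = y_n + h·f(x_n, y_n).
x=0.000000, y=-0.900000: f=0.306000 → y ← -0.900000 + 0.52·0.306000 = -0.740880
x=0.520000, y=-0.740880: f=0.748779 → y ← -0.740880 + 0.52·0.748779 = -0.351515
y(1.04) ≈ -0.3515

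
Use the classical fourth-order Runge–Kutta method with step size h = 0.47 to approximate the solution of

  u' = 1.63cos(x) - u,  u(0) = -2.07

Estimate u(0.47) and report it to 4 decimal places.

-0.7081

RK4: k1 = f(x_n, u_n); k2 = f(x_n + h/2, u_n + (h/2)·k1); k3 = f(x_n + h/2, u_n + (h/2)·k2); k4 = f(x_n + h, u_n + h·k3); u_{n+1} = u_n + (h/6)·(k1 + 2k2 + 2k3 + k4).
x=0.000000, u=-2.070000:
  k1 = f(0.000000, -2.070000) = 3.700000
  k2 = f(0.235000, -1.200500) = 2.785698
  k3 = f(0.235000, -1.415361) = 3.000559
  k4 = f(0.470000, -0.659737) = 2.112993
  u ← -2.070000 + (0.47/6)·(k1 + 2k2 + 2k3 + k4) = -0.708135
u(0.47) ≈ -0.7081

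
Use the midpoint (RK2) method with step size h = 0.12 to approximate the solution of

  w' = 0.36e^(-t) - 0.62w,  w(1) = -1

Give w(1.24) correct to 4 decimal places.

Midpoint: k1 = f(t_n, w_n); k2 = f(t_n + h/2, w_n + (h/2)·k1); w_{n+1} = w_n + h·k2.
t=1.000000, w=-1.000000:
  k1 = f(1.000000, -1.000000) = 0.752437
  k2 = f(1.060000, -0.954854) = 0.716733
  w ← -1.000000 + 0.12·0.716733 = -0.913992
t=1.120000, w=-0.913992:
  k1 = f(1.120000, -0.913992) = 0.684136
  k2 = f(1.180000, -0.872944) = 0.651846
  w ← -0.913992 + 0.12·0.651846 = -0.835771
w(1.24) ≈ -0.8358

-0.8358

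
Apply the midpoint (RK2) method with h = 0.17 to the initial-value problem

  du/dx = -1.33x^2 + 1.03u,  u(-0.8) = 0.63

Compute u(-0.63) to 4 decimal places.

Midpoint: k1 = f(x_n, u_n); k2 = f(x_n + h/2, u_n + (h/2)·k1); u_{n+1} = u_n + h·k2.
x=-0.800000, u=0.630000:
  k1 = f(-0.800000, 0.630000) = -0.202300
  k2 = f(-0.715000, 0.612804) = -0.048741
  u ← 0.630000 + 0.17·(-0.048741) = 0.621714
u(-0.63) ≈ 0.6217

0.6217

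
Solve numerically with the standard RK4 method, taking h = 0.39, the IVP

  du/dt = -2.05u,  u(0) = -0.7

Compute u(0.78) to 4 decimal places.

RK4: k1 = f(t_n, u_n); k2 = f(t_n + h/2, u_n + (h/2)·k1); k3 = f(t_n + h/2, u_n + (h/2)·k2); k4 = f(t_n + h, u_n + h·k3); u_{n+1} = u_n + (h/6)·(k1 + 2k2 + 2k3 + k4).
t=0.000000, u=-0.700000:
  k1 = f(0.000000, -0.700000) = 1.435000
  k2 = f(0.195000, -0.420175) = 0.861359
  k3 = f(0.195000, -0.532035) = 1.090672
  k4 = f(0.390000, -0.274638) = 0.563008
  u ← -0.700000 + (0.39/6)·(k1 + 2k2 + 2k3 + k4) = -0.316366
t=0.390000, u=-0.316366:
  k1 = f(0.390000, -0.316366) = 0.648549
  k2 = f(0.585000, -0.189898) = 0.389292
  k3 = f(0.585000, -0.240454) = 0.492930
  k4 = f(0.780000, -0.124123) = 0.254452
  u ← -0.316366 + (0.39/6)·(k1 + 2k2 + 2k3 + k4) = -0.142982
u(0.78) ≈ -0.1430

-0.1430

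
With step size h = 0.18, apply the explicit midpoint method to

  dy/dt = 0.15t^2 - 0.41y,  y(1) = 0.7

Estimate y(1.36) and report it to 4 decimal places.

0.6751

Midpoint: k1 = f(t_n, y_n); k2 = f(t_n + h/2, y_n + (h/2)·k1); y_{n+1} = y_n + h·k2.
t=1.000000, y=0.700000:
  k1 = f(1.000000, 0.700000) = -0.137000
  k2 = f(1.090000, 0.687670) = -0.103730
  y ← 0.700000 + 0.18·(-0.103730) = 0.681329
t=1.180000, y=0.681329:
  k1 = f(1.180000, 0.681329) = -0.070485
  k2 = f(1.270000, 0.674985) = -0.034809
  y ← 0.681329 + 0.18·(-0.034809) = 0.675063
y(1.36) ≈ 0.6751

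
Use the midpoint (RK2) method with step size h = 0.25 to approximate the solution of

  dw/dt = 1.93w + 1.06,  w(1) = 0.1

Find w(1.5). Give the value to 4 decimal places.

1.1105

Midpoint: k1 = f(t_n, w_n); k2 = f(t_n + h/2, w_n + (h/2)·k1); w_{n+1} = w_n + h·k2.
t=1.000000, w=0.100000:
  k1 = f(1.000000, 0.100000) = 1.253000
  k2 = f(1.125000, 0.256625) = 1.555286
  w ← 0.100000 + 0.25·1.555286 = 0.488822
t=1.250000, w=0.488822:
  k1 = f(1.250000, 0.488822) = 2.003426
  k2 = f(1.375000, 0.739250) = 2.486752
  w ← 0.488822 + 0.25·2.486752 = 1.110510
w(1.5) ≈ 1.1105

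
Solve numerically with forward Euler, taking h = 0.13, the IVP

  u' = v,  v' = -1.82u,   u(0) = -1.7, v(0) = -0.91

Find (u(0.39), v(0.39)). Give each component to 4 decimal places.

Euler on (u,v): u_{n+1} = u_n + h·u', v_{n+1} = v_n + h·v'.
0.000000: (-1.700000, -0.910000); f=(-0.910000, 3.094000) → (-1.818300, -0.507780)
0.130000: (-1.818300, -0.507780); f=(-0.507780, 3.309306) → (-1.884311, -0.077570)
0.260000: (-1.884311, -0.077570); f=(-0.077570, 3.429447) → (-1.894396, 0.368258)
(u(0.39), v(0.39)) ≈ (-1.8944, 0.3683)

-1.8944, 0.3683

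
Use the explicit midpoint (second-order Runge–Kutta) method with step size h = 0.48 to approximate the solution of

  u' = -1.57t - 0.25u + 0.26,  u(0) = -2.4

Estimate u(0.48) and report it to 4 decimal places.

Midpoint: k1 = f(t_n, u_n); k2 = f(t_n + h/2, u_n + (h/2)·k1); u_{n+1} = u_n + h·k2.
t=0.000000, u=-2.400000:
  k1 = f(0.000000, -2.400000) = 0.860000
  k2 = f(0.240000, -2.193600) = 0.431600
  u ← -2.400000 + 0.48·0.431600 = -2.192832
u(0.48) ≈ -2.1928

-2.1928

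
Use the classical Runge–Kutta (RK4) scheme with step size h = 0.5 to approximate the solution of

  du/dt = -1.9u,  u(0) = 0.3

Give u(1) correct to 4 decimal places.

0.0462

RK4: k1 = f(t_n, u_n); k2 = f(t_n + h/2, u_n + (h/2)·k1); k3 = f(t_n + h/2, u_n + (h/2)·k2); k4 = f(t_n + h, u_n + h·k3); u_{n+1} = u_n + (h/6)·(k1 + 2k2 + 2k3 + k4).
t=0.000000, u=0.300000:
  k1 = f(0.000000, 0.300000) = -0.570000
  k2 = f(0.250000, 0.157500) = -0.299250
  k3 = f(0.250000, 0.225187) = -0.427856
  k4 = f(0.500000, 0.086072) = -0.163537
  u ← 0.300000 + (0.5/6)·(k1 + 2k2 + 2k3 + k4) = 0.117688
t=0.500000, u=0.117688:
  k1 = f(0.500000, 0.117688) = -0.223606
  k2 = f(0.750000, 0.061786) = -0.117393
  k3 = f(0.750000, 0.088339) = -0.167845
  k4 = f(1.000000, 0.033765) = -0.064154
  u ← 0.117688 + (0.5/6)·(k1 + 2k2 + 2k3 + k4) = 0.046168
u(1) ≈ 0.0462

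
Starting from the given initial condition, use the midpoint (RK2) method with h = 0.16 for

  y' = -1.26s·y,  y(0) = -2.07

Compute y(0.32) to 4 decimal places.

-1.9397

Midpoint: k1 = f(s_n, y_n); k2 = f(s_n + h/2, y_n + (h/2)·k1); y_{n+1} = y_n + h·k2.
s=0.000000, y=-2.070000:
  k1 = f(0.000000, -2.070000) = 0.000000
  k2 = f(0.080000, -2.070000) = 0.208656
  y ← -2.070000 + 0.16·0.208656 = -2.036615
s=0.160000, y=-2.036615:
  k1 = f(0.160000, -2.036615) = 0.410582
  k2 = f(0.240000, -2.003769) = 0.605940
  y ← -2.036615 + 0.16·0.605940 = -1.939665
y(0.32) ≈ -1.9397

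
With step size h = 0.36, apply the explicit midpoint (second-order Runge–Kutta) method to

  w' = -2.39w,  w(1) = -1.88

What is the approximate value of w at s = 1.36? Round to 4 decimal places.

Midpoint: k1 = f(s_n, w_n); k2 = f(s_n + h/2, w_n + (h/2)·k1); w_{n+1} = w_n + h·k2.
s=1.000000, w=-1.880000:
  k1 = f(1.000000, -1.880000) = 4.493200
  k2 = f(1.180000, -1.071224) = 2.560225
  w ← -1.880000 + 0.36·2.560225 = -0.958319
w(1.36) ≈ -0.9583

-0.9583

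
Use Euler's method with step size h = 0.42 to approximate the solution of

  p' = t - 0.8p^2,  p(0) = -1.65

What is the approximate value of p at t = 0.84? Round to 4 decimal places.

-4.5986

Euler: p_{n+1} = p_n + h·f(t_n, p_n).
t=0.000000, p=-1.650000: f=-2.178000 → p ← -1.650000 + 0.42·(-2.178000) = -2.564760
t=0.420000, p=-2.564760: f=-4.842395 → p ← -2.564760 + 0.42·(-4.842395) = -4.598566
p(0.84) ≈ -4.5986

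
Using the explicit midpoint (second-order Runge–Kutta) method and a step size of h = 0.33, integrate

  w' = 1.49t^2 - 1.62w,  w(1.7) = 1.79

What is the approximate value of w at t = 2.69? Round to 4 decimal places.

4.4097

Midpoint: k1 = f(t_n, w_n); k2 = f(t_n + h/2, w_n + (h/2)·k1); w_{n+1} = w_n + h·k2.
t=1.700000, w=1.790000:
  k1 = f(1.700000, 1.790000) = 1.406300
  k2 = f(1.865000, 2.022039) = 1.906851
  w ← 1.790000 + 0.33·1.906851 = 2.419261
t=2.030000, w=2.419261:
  k1 = f(2.030000, 2.419261) = 2.220938
  k2 = f(2.195000, 2.785716) = 2.665998
  w ← 2.419261 + 0.33·2.665998 = 3.299040
t=2.360000, w=3.299040:
  k1 = f(2.360000, 3.299040) = 2.954259
  k2 = f(2.525000, 3.786493) = 3.365563
  w ← 3.299040 + 0.33·3.365563 = 4.409676
w(2.69) ≈ 4.4097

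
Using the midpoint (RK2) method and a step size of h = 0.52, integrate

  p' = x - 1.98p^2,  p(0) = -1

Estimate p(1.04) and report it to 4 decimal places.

Midpoint: k1 = f(x_n, p_n); k2 = f(x_n + h/2, p_n + (h/2)·k1); p_{n+1} = p_n + h·k2.
x=0.000000, p=-1.000000:
  k1 = f(0.000000, -1.000000) = -1.980000
  k2 = f(0.260000, -1.514800) = -4.283346
  p ← -1.000000 + 0.52·(-4.283346) = -3.227340
x=0.520000, p=-3.227340:
  k1 = f(0.520000, -3.227340) = -20.103129
  k2 = f(0.780000, -8.454153) = -140.735966
  p ← -3.227340 + 0.52·(-140.735966) = -76.410042
p(1.04) ≈ -76.4100

-76.4100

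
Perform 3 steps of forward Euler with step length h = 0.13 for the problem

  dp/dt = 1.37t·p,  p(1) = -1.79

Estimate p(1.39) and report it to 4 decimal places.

Euler: p_{n+1} = p_n + h·f(t_n, p_n).
t=1.000000, p=-1.790000: f=-2.452300 → p ← -1.790000 + 0.13·(-2.452300) = -2.108799
t=1.130000, p=-2.108799: f=-3.264632 → p ← -2.108799 + 0.13·(-3.264632) = -2.533201
t=1.260000, p=-2.533201: f=-4.372812 → p ← -2.533201 + 0.13·(-4.372812) = -3.101667
p(1.39) ≈ -3.1017

-3.1017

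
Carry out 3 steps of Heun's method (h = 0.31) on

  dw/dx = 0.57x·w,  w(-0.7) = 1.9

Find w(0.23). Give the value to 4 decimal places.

1.6758

Heun: k1 = f(x_n, w_n); k2 = f(x_n + h, w_n + h·k1); w_{n+1} = w_n + (h/2)·(k1 + k2).
x=-0.700000, w=1.900000:
  k1 = f(-0.700000, 1.900000) = -0.758100
  k2 = f(-0.390000, 1.664989) = -0.370127
  w ← 1.900000 + (0.31/2)·(-0.758100 + (-0.370127)) = 1.725125
x=-0.390000, w=1.725125:
  k1 = f(-0.390000, 1.725125) = -0.383495
  k2 = f(-0.080000, 1.606241) = -0.073245
  w ← 1.725125 + (0.31/2)·(-0.383495 + (-0.073245)) = 1.654330
x=-0.080000, w=1.654330:
  k1 = f(-0.080000, 1.654330) = -0.075437
  k2 = f(0.230000, 1.630945) = 0.213817
  w ← 1.654330 + (0.31/2)·(-0.075437 + 0.213817) = 1.675779
w(0.23) ≈ 1.6758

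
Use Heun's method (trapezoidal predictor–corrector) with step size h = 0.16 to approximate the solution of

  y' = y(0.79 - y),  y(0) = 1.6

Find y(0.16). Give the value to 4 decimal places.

Heun: k1 = f(x_n, y_n); k2 = f(x_n + h, y_n + h·k1); y_{n+1} = y_n + (h/2)·(k1 + k2).
x=0.000000, y=1.600000:
  k1 = f(0.000000, 1.600000) = -1.296000
  k2 = f(0.160000, 1.392640) = -0.839261
  y ← 1.600000 + (0.16/2)·(-1.296000 + (-0.839261)) = 1.429179
y(0.16) ≈ 1.4292

1.4292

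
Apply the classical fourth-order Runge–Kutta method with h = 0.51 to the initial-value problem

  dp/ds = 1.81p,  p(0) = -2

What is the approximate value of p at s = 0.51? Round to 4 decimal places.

-5.0210

RK4: k1 = f(s_n, p_n); k2 = f(s_n + h/2, p_n + (h/2)·k1); k3 = f(s_n + h/2, p_n + (h/2)·k2); k4 = f(s_n + h, p_n + h·k3); p_{n+1} = p_n + (h/6)·(k1 + 2k2 + 2k3 + k4).
s=0.000000, p=-2.000000:
  k1 = f(0.000000, -2.000000) = -3.620000
  k2 = f(0.255000, -2.923100) = -5.290811
  k3 = f(0.255000, -3.349157) = -6.061974
  k4 = f(0.510000, -5.091607) = -9.215808
  p ← -2.000000 + (0.51/6)·(k1 + 2k2 + 2k3 + k4) = -5.021017
p(0.51) ≈ -5.0210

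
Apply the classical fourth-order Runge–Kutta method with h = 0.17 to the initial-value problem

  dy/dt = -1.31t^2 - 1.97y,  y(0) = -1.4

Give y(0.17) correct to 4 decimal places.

RK4: k1 = f(t_n, y_n); k2 = f(t_n + h/2, y_n + (h/2)·k1); k3 = f(t_n + h/2, y_n + (h/2)·k2); k4 = f(t_n + h, y_n + h·k3); y_{n+1} = y_n + (h/6)·(k1 + 2k2 + 2k3 + k4).
t=0.000000, y=-1.400000:
  k1 = f(0.000000, -1.400000) = 2.758000
  k2 = f(0.085000, -1.165570) = 2.286708
  k3 = f(0.085000, -1.205630) = 2.365626
  k4 = f(0.170000, -0.997844) = 1.927893
  y ← -1.400000 + (0.17/6)·(k1 + 2k2 + 2k3 + k4) = -1.003601
y(0.17) ≈ -1.0036

-1.0036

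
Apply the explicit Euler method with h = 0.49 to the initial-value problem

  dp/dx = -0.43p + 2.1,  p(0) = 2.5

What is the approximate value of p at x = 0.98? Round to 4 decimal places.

3.3987

Euler: p_{n+1} = p_n + h·f(x_n, p_n).
x=0.000000, p=2.500000: f=1.025000 → p ← 2.500000 + 0.49·1.025000 = 3.002250
x=0.490000, p=3.002250: f=0.809033 → p ← 3.002250 + 0.49·0.809033 = 3.398676
p(0.98) ≈ 3.3987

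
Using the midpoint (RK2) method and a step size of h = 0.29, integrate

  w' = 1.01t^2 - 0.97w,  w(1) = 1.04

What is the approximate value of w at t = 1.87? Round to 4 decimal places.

Midpoint: k1 = f(t_n, w_n); k2 = f(t_n + h/2, w_n + (h/2)·k1); w_{n+1} = w_n + h·k2.
t=1.000000, w=1.040000:
  k1 = f(1.000000, 1.040000) = 0.001200
  k2 = f(1.145000, 1.040174) = 0.315166
  w ← 1.040000 + 0.29·0.315166 = 1.131398
t=1.290000, w=1.131398:
  k1 = f(1.290000, 1.131398) = 0.583285
  k2 = f(1.435000, 1.215975) = 0.900322
  w ← 1.131398 + 0.29·0.900322 = 1.392492
t=1.580000, w=1.392492:
  k1 = f(1.580000, 1.392492) = 1.170647
  k2 = f(1.725000, 1.562235) = 1.490013
  w ← 1.392492 + 0.29·1.490013 = 1.824595
w(1.87) ≈ 1.8246

1.8246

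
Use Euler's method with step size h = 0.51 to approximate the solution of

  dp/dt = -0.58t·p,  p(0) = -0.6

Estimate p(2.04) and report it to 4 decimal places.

Euler: p_{n+1} = p_n + h·f(t_n, p_n).
t=0.000000, p=-0.600000: f=0.000000 → p ← -0.600000 + 0.51·0.000000 = -0.600000
t=0.510000, p=-0.600000: f=0.177480 → p ← -0.600000 + 0.51·0.177480 = -0.509485
t=1.020000, p=-0.509485: f=0.301411 → p ← -0.509485 + 0.51·0.301411 = -0.355765
t=1.530000, p=-0.355765: f=0.315706 → p ← -0.355765 + 0.51·0.315706 = -0.194755
p(2.04) ≈ -0.1948

-0.1948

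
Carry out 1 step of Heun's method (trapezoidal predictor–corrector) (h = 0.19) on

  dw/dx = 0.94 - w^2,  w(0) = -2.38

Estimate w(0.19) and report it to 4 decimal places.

-3.7601

Heun: k1 = f(x_n, w_n); k2 = f(x_n + h, w_n + h·k1); w_{n+1} = w_n + (h/2)·(k1 + k2).
x=0.000000, w=-2.380000:
  k1 = f(0.000000, -2.380000) = -4.724400
  k2 = f(0.190000, -3.277636) = -9.802898
  w ← -2.380000 + (0.19/2)·(-4.724400 + (-9.802898)) = -3.760093
w(0.19) ≈ -3.7601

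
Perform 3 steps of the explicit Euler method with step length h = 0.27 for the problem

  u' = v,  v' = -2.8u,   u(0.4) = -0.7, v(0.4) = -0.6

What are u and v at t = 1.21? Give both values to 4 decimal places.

Euler on (u,v): u_{n+1} = u_n + h·u', v_{n+1} = v_n + h·v'.
0.400000: (-0.700000, -0.600000); f=(-0.600000, 1.960000) → (-0.862000, -0.070800)
0.670000: (-0.862000, -0.070800); f=(-0.070800, 2.413600) → (-0.881116, 0.580872)
0.940000: (-0.881116, 0.580872); f=(0.580872, 2.467125) → (-0.724281, 1.246996)
(u(1.21), v(1.21)) ≈ (-0.7243, 1.2470)

-0.7243, 1.2470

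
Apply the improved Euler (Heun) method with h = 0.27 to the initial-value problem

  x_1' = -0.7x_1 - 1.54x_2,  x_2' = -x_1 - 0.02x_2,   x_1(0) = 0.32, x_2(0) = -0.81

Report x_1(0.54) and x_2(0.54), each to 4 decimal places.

0.8685, -1.1194

Heun on (x_1,x_2): k1 = f(x_n, state_n); k2 = f(x_n + h, state_n + h·k1); state_{n+1} = state_n + (h/2)·(k1 + k2).
0.000000: (0.320000, -0.810000)
  k1 = (1.023400, -0.303800)
  predictor → (0.596318, -0.892026)
  k2 = (0.956297, -0.578477)
  → (0.587259, -0.929107)
0.270000: (0.587259, -0.929107)
  k1 = (1.019744, -0.568677)
  predictor → (0.862590, -1.082650)
  k2 = (1.063468, -0.840937)
  → (0.868493, -1.119405)
(x_1(0.54), x_2(0.54)) ≈ (0.8685, -1.1194)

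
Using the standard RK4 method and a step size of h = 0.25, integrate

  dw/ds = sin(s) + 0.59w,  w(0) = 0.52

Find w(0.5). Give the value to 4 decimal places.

RK4: k1 = f(s_n, w_n); k2 = f(s_n + h/2, w_n + (h/2)·k1); k3 = f(s_n + h/2, w_n + (h/2)·k2); k4 = f(s_n + h, w_n + h·k3); w_{n+1} = w_n + (h/6)·(k1 + 2k2 + 2k3 + k4).
s=0.000000, w=0.520000:
  k1 = f(0.000000, 0.520000) = 0.306800
  k2 = f(0.125000, 0.558350) = 0.454101
  k3 = f(0.125000, 0.576763) = 0.464965
  k4 = f(0.250000, 0.636241) = 0.622786
  w ← 0.520000 + (0.25/6)·(k1 + 2k2 + 2k3 + k4) = 0.635322
s=0.250000, w=0.635322:
  k1 = f(0.250000, 0.635322) = 0.622244
  k2 = f(0.375000, 0.713102) = 0.787003
  k3 = f(0.375000, 0.733697) = 0.799154
  k4 = f(0.500000, 0.835110) = 0.972140
  w ← 0.635322 + (0.25/6)·(k1 + 2k2 + 2k3 + k4) = 0.833934
w(0.5) ≈ 0.8339

0.8339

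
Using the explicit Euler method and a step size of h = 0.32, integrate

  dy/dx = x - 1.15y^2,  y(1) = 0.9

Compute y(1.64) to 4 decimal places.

1.0315

Euler: y_{n+1} = y_n + h·f(x_n, y_n).
x=1.000000, y=0.900000: f=0.068500 → y ← 0.900000 + 0.32·0.068500 = 0.921920
x=1.320000, y=0.921920: f=0.342573 → y ← 0.921920 + 0.32·0.342573 = 1.031543
y(1.64) ≈ 1.0315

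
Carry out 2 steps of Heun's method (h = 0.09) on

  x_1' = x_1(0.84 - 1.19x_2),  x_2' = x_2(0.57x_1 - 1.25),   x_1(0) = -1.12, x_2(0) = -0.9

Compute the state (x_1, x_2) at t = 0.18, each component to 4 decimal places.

Heun on (x_1,x_2): k1 = f(t_n, state_n); k2 = f(t_n + h, state_n + h·k1); state_{n+1} = state_n + (h/2)·(k1 + k2).
0.000000: (-1.120000, -0.900000)
  k1 = (-2.140320, 1.699560)
  predictor → (-1.312629, -0.747040)
  k2 = (-2.269505, 1.492733)
  → (-1.318442, -0.756347)
0.090000: (-1.318442, -0.756347)
  k1 = (-2.294159, 1.513837)
  predictor → (-1.524916, -0.620101)
  k2 = (-2.406197, 1.314120)
  → (-1.529958, -0.629089)
(x_1(0.18), x_2(0.18)) ≈ (-1.5300, -0.6291)

-1.5300, -0.6291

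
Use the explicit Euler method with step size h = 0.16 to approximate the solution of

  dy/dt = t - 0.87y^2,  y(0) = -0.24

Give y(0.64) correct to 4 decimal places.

-0.1153

Euler: y_{n+1} = y_n + h·f(t_n, y_n).
t=0.000000, y=-0.240000: f=-0.050112 → y ← -0.240000 + 0.16·(-0.050112) = -0.248018
t=0.160000, y=-0.248018: f=0.106484 → y ← -0.248018 + 0.16·0.106484 = -0.230981
t=0.320000, y=-0.230981: f=0.273584 → y ← -0.230981 + 0.16·0.273584 = -0.187207
t=0.480000, y=-0.187207: f=0.449510 → y ← -0.187207 + 0.16·0.449510 = -0.115286
y(0.64) ≈ -0.1153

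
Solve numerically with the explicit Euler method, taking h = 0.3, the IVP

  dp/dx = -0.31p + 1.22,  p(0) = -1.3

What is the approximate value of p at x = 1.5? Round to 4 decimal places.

0.7219

Euler: p_{n+1} = p_n + h·f(x_n, p_n).
x=0.000000, p=-1.300000: f=1.623000 → p ← -1.300000 + 0.3·1.623000 = -0.813100
x=0.300000, p=-0.813100: f=1.472061 → p ← -0.813100 + 0.3·1.472061 = -0.371482
x=0.600000, p=-0.371482: f=1.335159 → p ← -0.371482 + 0.3·1.335159 = 0.029066
x=0.900000, p=0.029066: f=1.210990 → p ← 0.029066 + 0.3·1.210990 = 0.392363
x=1.200000, p=0.392363: f=1.098367 → p ← 0.392363 + 0.3·1.098367 = 0.721873
p(1.5) ≈ 0.7219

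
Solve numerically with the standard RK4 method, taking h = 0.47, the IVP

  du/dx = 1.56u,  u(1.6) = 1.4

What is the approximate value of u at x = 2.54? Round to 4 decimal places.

6.0554

RK4: k1 = f(x_n, u_n); k2 = f(x_n + h/2, u_n + (h/2)·k1); k3 = f(x_n + h/2, u_n + (h/2)·k2); k4 = f(x_n + h, u_n + h·k3); u_{n+1} = u_n + (h/6)·(k1 + 2k2 + 2k3 + k4).
x=1.600000, u=1.400000:
  k1 = f(1.600000, 1.400000) = 2.184000
  k2 = f(1.835000, 1.913240) = 2.984654
  k3 = f(1.835000, 2.101394) = 3.278174
  k4 = f(2.070000, 2.940742) = 4.587557
  u ← 1.400000 + (0.47/6)·(k1 + 2k2 + 2k3 + k4) = 2.911615
x=2.070000, u=2.911615:
  k1 = f(2.070000, 2.911615) = 4.542120
  k2 = f(2.305000, 3.979013) = 6.207261
  k3 = f(2.305000, 4.370321) = 6.817701
  k4 = f(2.540000, 6.115935) = 9.540858
  u ← 2.911615 + (0.47/6)·(k1 + 2k2 + 2k3 + k4) = 6.055359
u(2.54) ≈ 6.0554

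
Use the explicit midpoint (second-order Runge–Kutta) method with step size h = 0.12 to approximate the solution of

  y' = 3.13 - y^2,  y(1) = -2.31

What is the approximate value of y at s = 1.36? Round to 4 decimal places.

-4.5642

Midpoint: k1 = f(s_n, y_n); k2 = f(s_n + h/2, y_n + (h/2)·k1); y_{n+1} = y_n + h·k2.
s=1.000000, y=-2.310000:
  k1 = f(1.000000, -2.310000) = -2.206100
  k2 = f(1.060000, -2.442366) = -2.835152
  y ← -2.310000 + 0.12·(-2.835152) = -2.650218
s=1.120000, y=-2.650218:
  k1 = f(1.120000, -2.650218) = -3.893657
  k2 = f(1.180000, -2.883838) = -5.186519
  y ← -2.650218 + 0.12·(-5.186519) = -3.272601
s=1.240000, y=-3.272601:
  k1 = f(1.240000, -3.272601) = -7.579914
  k2 = f(1.300000, -3.727395) = -10.763476
  y ← -3.272601 + 0.12·(-10.763476) = -4.564218
y(1.36) ≈ -4.5642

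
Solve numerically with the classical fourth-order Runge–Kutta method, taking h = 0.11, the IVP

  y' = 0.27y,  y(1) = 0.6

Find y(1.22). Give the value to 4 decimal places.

0.6367

RK4: k1 = f(x_n, y_n); k2 = f(x_n + h/2, y_n + (h/2)·k1); k3 = f(x_n + h/2, y_n + (h/2)·k2); k4 = f(x_n + h, y_n + h·k3); y_{n+1} = y_n + (h/6)·(k1 + 2k2 + 2k3 + k4).
x=1.000000, y=0.600000:
  k1 = f(1.000000, 0.600000) = 0.162000
  k2 = f(1.055000, 0.608910) = 0.164406
  k3 = f(1.055000, 0.609042) = 0.164441
  k4 = f(1.110000, 0.618089) = 0.166884
  y ← 0.600000 + (0.11/6)·(k1 + 2k2 + 2k3 + k4) = 0.618087
x=1.110000, y=0.618087:
  k1 = f(1.110000, 0.618087) = 0.166884
  k2 = f(1.165000, 0.627266) = 0.169362
  k3 = f(1.165000, 0.627402) = 0.169399
  k4 = f(1.220000, 0.636721) = 0.171915
  y ← 0.618087 + (0.11/6)·(k1 + 2k2 + 2k3 + k4) = 0.636720
y(1.22) ≈ 0.6367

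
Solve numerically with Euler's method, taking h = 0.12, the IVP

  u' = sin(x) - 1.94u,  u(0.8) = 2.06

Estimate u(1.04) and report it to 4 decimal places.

Euler: u_{n+1} = u_n + h·f(x_n, u_n).
x=0.800000, u=2.060000: f=-3.279044 → u ← 2.060000 + 0.12·(-3.279044) = 1.666515
x=0.920000, u=1.666515: f=-2.437437 → u ← 1.666515 + 0.12·(-2.437437) = 1.374022
u(1.04) ≈ 1.3740

1.3740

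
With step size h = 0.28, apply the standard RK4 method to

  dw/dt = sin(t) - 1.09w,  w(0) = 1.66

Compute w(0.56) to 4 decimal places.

1.0273

RK4: k1 = f(t_n, w_n); k2 = f(t_n + h/2, w_n + (h/2)·k1); k3 = f(t_n + h/2, w_n + (h/2)·k2); k4 = f(t_n + h, w_n + h·k3); w_{n+1} = w_n + (h/6)·(k1 + 2k2 + 2k3 + k4).
t=0.000000, w=1.660000:
  k1 = f(0.000000, 1.660000) = -1.809400
  k2 = f(0.140000, 1.406684) = -1.393742
  k3 = f(0.140000, 1.464876) = -1.457172
  k4 = f(0.280000, 1.251992) = -1.088316
  w ← 1.660000 + (0.28/6)·(k1 + 2k2 + 2k3 + k4) = 1.258688
t=0.280000, w=1.258688:
  k1 = f(0.280000, 1.258688) = -1.095614
  k2 = f(0.420000, 1.105302) = -0.797019
  k3 = f(0.420000, 1.147105) = -0.842584
  k4 = f(0.560000, 1.022764) = -0.583627
  w ← 1.258688 + (0.28/6)·(k1 + 2k2 + 2k3 + k4) = 1.027294
w(0.56) ≈ 1.0273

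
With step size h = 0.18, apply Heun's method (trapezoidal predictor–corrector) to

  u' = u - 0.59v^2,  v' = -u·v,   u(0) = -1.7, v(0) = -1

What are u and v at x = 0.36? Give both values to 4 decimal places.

Heun on (u,v): k1 = f(x_n, state_n); k2 = f(x_n + h, state_n + h·k1); state_{n+1} = state_n + (h/2)·(k1 + k2).
0.000000: (-1.700000, -1.000000)
  k1 = (-2.290000, -1.700000)
  predictor → (-2.112200, -1.306000)
  k2 = (-3.118525, -2.758533)
  → (-2.186767, -1.401268)
0.180000: (-2.186767, -1.401268)
  k1 = (-3.345263, -3.064247)
  predictor → (-2.788915, -1.952832)
  k2 = (-5.038912, -5.446283)
  → (-2.941343, -2.167216)
(u(0.36), v(0.36)) ≈ (-2.9413, -2.1672)

-2.9413, -2.1672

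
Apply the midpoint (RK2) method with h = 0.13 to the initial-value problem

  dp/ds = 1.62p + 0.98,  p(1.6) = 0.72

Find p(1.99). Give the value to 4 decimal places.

Midpoint: k1 = f(s_n, p_n); k2 = f(s_n + h/2, p_n + (h/2)·k1); p_{n+1} = p_n + h·k2.
s=1.600000, p=0.720000:
  k1 = f(1.600000, 0.720000) = 2.146400
  k2 = f(1.665000, 0.859516) = 2.372416
  p ← 0.720000 + 0.13·2.372416 = 1.028414
s=1.730000, p=1.028414:
  k1 = f(1.730000, 1.028414) = 2.646031
  k2 = f(1.795000, 1.200406) = 2.924658
  p ← 1.028414 + 0.13·2.924658 = 1.408620
s=1.860000, p=1.408620:
  k1 = f(1.860000, 1.408620) = 3.261964
  k2 = f(1.925000, 1.620647) = 3.605449
  p ← 1.408620 + 0.13·3.605449 = 1.877328
p(1.99) ≈ 1.8773

1.8773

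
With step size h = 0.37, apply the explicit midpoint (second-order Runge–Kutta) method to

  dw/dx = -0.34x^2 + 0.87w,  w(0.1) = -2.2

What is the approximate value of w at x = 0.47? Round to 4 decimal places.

Midpoint: k1 = f(x_n, w_n); k2 = f(x_n + h/2, w_n + (h/2)·k1); w_{n+1} = w_n + h·k2.
x=0.100000, w=-2.200000:
  k1 = f(0.100000, -2.200000) = -1.917400
  k2 = f(0.285000, -2.554719) = -2.250222
  w ← -2.200000 + 0.37·(-2.250222) = -3.032582
w(0.47) ≈ -3.0326

-3.0326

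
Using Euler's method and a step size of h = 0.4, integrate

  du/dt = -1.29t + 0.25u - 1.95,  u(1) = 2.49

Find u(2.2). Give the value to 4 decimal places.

-1.6154

Euler: u_{n+1} = u_n + h·f(t_n, u_n).
t=1.000000, u=2.490000: f=-2.617500 → u ← 2.490000 + 0.4·(-2.617500) = 1.443000
t=1.400000, u=1.443000: f=-3.395250 → u ← 1.443000 + 0.4·(-3.395250) = 0.084900
t=1.800000, u=0.084900: f=-4.250775 → u ← 0.084900 + 0.4·(-4.250775) = -1.615410
u(2.2) ≈ -1.6154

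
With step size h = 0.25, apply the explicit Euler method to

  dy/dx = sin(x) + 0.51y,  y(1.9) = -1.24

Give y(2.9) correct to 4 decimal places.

Euler: y_{n+1} = y_n + h·f(x_n, y_n).
x=1.900000, y=-1.240000: f=0.313900 → y ← -1.240000 + 0.25·0.313900 = -1.161525
x=2.150000, y=-1.161525: f=0.244521 → y ← -1.161525 + 0.25·0.244521 = -1.100395
x=2.400000, y=-1.100395: f=0.114262 → y ← -1.100395 + 0.25·0.114262 = -1.071829
x=2.650000, y=-1.071829: f=-0.074602 → y ← -1.071829 + 0.25·(-0.074602) = -1.090480
y(2.9) ≈ -1.0905

-1.0905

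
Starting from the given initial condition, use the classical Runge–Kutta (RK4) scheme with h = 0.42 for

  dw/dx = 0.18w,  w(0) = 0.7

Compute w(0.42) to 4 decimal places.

RK4: k1 = f(x_n, w_n); k2 = f(x_n + h/2, w_n + (h/2)·k1); k3 = f(x_n + h/2, w_n + (h/2)·k2); k4 = f(x_n + h, w_n + h·k3); w_{n+1} = w_n + (h/6)·(k1 + 2k2 + 2k3 + k4).
x=0.000000, w=0.700000:
  k1 = f(0.000000, 0.700000) = 0.126000
  k2 = f(0.210000, 0.726460) = 0.130763
  k3 = f(0.210000, 0.727460) = 0.130943
  k4 = f(0.420000, 0.754996) = 0.135899
  w ← 0.700000 + (0.42/6)·(k1 + 2k2 + 2k3 + k4) = 0.754972
w(0.42) ≈ 0.7550

0.7550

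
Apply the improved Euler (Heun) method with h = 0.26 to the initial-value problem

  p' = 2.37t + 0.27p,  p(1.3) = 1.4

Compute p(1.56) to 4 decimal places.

2.4110

Heun: k1 = f(t_n, p_n); k2 = f(t_n + h, p_n + h·k1); p_{n+1} = p_n + (h/2)·(k1 + k2).
t=1.300000, p=1.400000:
  k1 = f(1.300000, 1.400000) = 3.459000
  k2 = f(1.560000, 2.299340) = 4.318022
  p ← 1.400000 + (0.26/2)·(3.459000 + 4.318022) = 2.411013
p(1.56) ≈ 2.4110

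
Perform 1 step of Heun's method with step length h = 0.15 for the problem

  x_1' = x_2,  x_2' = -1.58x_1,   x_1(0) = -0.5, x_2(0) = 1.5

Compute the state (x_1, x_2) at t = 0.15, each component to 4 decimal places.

-0.2661, 1.5918

Heun on (x_1,x_2): k1 = f(t_n, state_n); k2 = f(t_n + h, state_n + h·k1); state_{n+1} = state_n + (h/2)·(k1 + k2).
0.000000: (-0.500000, 1.500000)
  k1 = (1.500000, 0.790000)
  predictor → (-0.275000, 1.618500)
  k2 = (1.618500, 0.434500)
  → (-0.266112, 1.591838)
(x_1(0.15), x_2(0.15)) ≈ (-0.2661, 1.5918)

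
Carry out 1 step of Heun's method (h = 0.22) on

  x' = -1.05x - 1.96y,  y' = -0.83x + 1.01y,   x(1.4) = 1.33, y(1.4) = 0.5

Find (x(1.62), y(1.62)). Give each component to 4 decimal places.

Heun on (x,y): k1 = f(t_n, state_n); k2 = f(t_n + h, state_n + h·k1); state_{n+1} = state_n + (h/2)·(k1 + k2).
1.400000: (1.330000, 0.500000)
  k1 = (-2.376500, -0.598900)
  predictor → (0.807170, 0.368242)
  k2 = (-1.569283, -0.298027)
  → (0.895964, 0.401338)
(x(1.62), y(1.62)) ≈ (0.8960, 0.4013)

0.8960, 0.4013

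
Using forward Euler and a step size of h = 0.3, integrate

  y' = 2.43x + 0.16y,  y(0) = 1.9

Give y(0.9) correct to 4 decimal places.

2.8535

Euler: y_{n+1} = y_n + h·f(x_n, y_n).
x=0.000000, y=1.900000: f=0.304000 → y ← 1.900000 + 0.3·0.304000 = 1.991200
x=0.300000, y=1.991200: f=1.047592 → y ← 1.991200 + 0.3·1.047592 = 2.305478
x=0.600000, y=2.305478: f=1.826876 → y ← 2.305478 + 0.3·1.826876 = 2.853541
y(0.9) ≈ 2.8535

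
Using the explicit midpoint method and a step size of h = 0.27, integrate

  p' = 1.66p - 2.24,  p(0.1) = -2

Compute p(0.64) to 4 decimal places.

Midpoint: k1 = f(s_n, p_n); k2 = f(s_n + h/2, p_n + (h/2)·k1); p_{n+1} = p_n + h·k2.
s=0.100000, p=-2.000000:
  k1 = f(0.100000, -2.000000) = -5.560000
  k2 = f(0.235000, -2.750600) = -6.805996
  p ← -2.000000 + 0.27·(-6.805996) = -3.837619
s=0.370000, p=-3.837619:
  k1 = f(0.370000, -3.837619) = -8.610447
  k2 = f(0.505000, -5.000029) = -10.540049
  p ← -3.837619 + 0.27·(-10.540049) = -6.683432
p(0.64) ≈ -6.6834

-6.6834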